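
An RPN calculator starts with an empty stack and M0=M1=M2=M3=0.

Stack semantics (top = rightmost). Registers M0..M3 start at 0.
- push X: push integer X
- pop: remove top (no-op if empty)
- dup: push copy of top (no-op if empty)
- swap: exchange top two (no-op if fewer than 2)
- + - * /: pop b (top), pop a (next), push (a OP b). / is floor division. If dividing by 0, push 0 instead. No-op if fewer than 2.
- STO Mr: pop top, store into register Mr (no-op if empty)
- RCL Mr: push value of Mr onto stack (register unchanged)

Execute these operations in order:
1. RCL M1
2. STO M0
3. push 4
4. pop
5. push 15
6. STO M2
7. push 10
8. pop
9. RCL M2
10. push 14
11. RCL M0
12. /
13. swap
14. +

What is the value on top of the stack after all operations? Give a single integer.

After op 1 (RCL M1): stack=[0] mem=[0,0,0,0]
After op 2 (STO M0): stack=[empty] mem=[0,0,0,0]
After op 3 (push 4): stack=[4] mem=[0,0,0,0]
After op 4 (pop): stack=[empty] mem=[0,0,0,0]
After op 5 (push 15): stack=[15] mem=[0,0,0,0]
After op 6 (STO M2): stack=[empty] mem=[0,0,15,0]
After op 7 (push 10): stack=[10] mem=[0,0,15,0]
After op 8 (pop): stack=[empty] mem=[0,0,15,0]
After op 9 (RCL M2): stack=[15] mem=[0,0,15,0]
After op 10 (push 14): stack=[15,14] mem=[0,0,15,0]
After op 11 (RCL M0): stack=[15,14,0] mem=[0,0,15,0]
After op 12 (/): stack=[15,0] mem=[0,0,15,0]
After op 13 (swap): stack=[0,15] mem=[0,0,15,0]
After op 14 (+): stack=[15] mem=[0,0,15,0]

Answer: 15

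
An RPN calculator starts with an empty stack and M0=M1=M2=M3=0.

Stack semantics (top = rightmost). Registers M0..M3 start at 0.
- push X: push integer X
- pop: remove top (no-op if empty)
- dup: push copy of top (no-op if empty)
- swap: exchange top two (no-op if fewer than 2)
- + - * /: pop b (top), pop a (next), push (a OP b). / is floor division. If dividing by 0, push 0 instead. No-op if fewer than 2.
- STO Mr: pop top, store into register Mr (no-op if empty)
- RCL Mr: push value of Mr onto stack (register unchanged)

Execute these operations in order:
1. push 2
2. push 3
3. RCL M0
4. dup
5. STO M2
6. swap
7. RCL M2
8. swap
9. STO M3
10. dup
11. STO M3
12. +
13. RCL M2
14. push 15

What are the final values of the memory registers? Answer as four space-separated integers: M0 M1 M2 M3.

Answer: 0 0 0 0

Derivation:
After op 1 (push 2): stack=[2] mem=[0,0,0,0]
After op 2 (push 3): stack=[2,3] mem=[0,0,0,0]
After op 3 (RCL M0): stack=[2,3,0] mem=[0,0,0,0]
After op 4 (dup): stack=[2,3,0,0] mem=[0,0,0,0]
After op 5 (STO M2): stack=[2,3,0] mem=[0,0,0,0]
After op 6 (swap): stack=[2,0,3] mem=[0,0,0,0]
After op 7 (RCL M2): stack=[2,0,3,0] mem=[0,0,0,0]
After op 8 (swap): stack=[2,0,0,3] mem=[0,0,0,0]
After op 9 (STO M3): stack=[2,0,0] mem=[0,0,0,3]
After op 10 (dup): stack=[2,0,0,0] mem=[0,0,0,3]
After op 11 (STO M3): stack=[2,0,0] mem=[0,0,0,0]
After op 12 (+): stack=[2,0] mem=[0,0,0,0]
After op 13 (RCL M2): stack=[2,0,0] mem=[0,0,0,0]
After op 14 (push 15): stack=[2,0,0,15] mem=[0,0,0,0]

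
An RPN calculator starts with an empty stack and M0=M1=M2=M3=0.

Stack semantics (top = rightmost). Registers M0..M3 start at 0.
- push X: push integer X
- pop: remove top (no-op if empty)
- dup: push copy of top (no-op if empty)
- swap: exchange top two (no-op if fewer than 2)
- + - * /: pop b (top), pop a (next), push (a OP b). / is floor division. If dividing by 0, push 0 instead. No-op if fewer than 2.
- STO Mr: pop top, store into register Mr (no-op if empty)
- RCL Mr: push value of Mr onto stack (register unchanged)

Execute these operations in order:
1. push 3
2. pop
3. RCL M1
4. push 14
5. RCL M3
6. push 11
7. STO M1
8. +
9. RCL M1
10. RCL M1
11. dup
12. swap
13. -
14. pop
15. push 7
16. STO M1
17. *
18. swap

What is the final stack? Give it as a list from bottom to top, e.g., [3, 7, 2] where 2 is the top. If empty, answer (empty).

After op 1 (push 3): stack=[3] mem=[0,0,0,0]
After op 2 (pop): stack=[empty] mem=[0,0,0,0]
After op 3 (RCL M1): stack=[0] mem=[0,0,0,0]
After op 4 (push 14): stack=[0,14] mem=[0,0,0,0]
After op 5 (RCL M3): stack=[0,14,0] mem=[0,0,0,0]
After op 6 (push 11): stack=[0,14,0,11] mem=[0,0,0,0]
After op 7 (STO M1): stack=[0,14,0] mem=[0,11,0,0]
After op 8 (+): stack=[0,14] mem=[0,11,0,0]
After op 9 (RCL M1): stack=[0,14,11] mem=[0,11,0,0]
After op 10 (RCL M1): stack=[0,14,11,11] mem=[0,11,0,0]
After op 11 (dup): stack=[0,14,11,11,11] mem=[0,11,0,0]
After op 12 (swap): stack=[0,14,11,11,11] mem=[0,11,0,0]
After op 13 (-): stack=[0,14,11,0] mem=[0,11,0,0]
After op 14 (pop): stack=[0,14,11] mem=[0,11,0,0]
After op 15 (push 7): stack=[0,14,11,7] mem=[0,11,0,0]
After op 16 (STO M1): stack=[0,14,11] mem=[0,7,0,0]
After op 17 (*): stack=[0,154] mem=[0,7,0,0]
After op 18 (swap): stack=[154,0] mem=[0,7,0,0]

Answer: [154, 0]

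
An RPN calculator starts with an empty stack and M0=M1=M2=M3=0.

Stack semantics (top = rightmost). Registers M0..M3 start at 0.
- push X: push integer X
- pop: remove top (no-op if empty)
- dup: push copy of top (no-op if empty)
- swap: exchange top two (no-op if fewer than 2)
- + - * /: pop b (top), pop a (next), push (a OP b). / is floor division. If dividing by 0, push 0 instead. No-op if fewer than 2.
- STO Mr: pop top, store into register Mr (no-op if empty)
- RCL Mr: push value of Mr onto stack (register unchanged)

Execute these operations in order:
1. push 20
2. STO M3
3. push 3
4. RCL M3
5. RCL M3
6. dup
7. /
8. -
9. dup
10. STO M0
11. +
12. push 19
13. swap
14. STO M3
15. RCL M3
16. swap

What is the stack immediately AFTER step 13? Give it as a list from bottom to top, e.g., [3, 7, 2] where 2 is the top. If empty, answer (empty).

After op 1 (push 20): stack=[20] mem=[0,0,0,0]
After op 2 (STO M3): stack=[empty] mem=[0,0,0,20]
After op 3 (push 3): stack=[3] mem=[0,0,0,20]
After op 4 (RCL M3): stack=[3,20] mem=[0,0,0,20]
After op 5 (RCL M3): stack=[3,20,20] mem=[0,0,0,20]
After op 6 (dup): stack=[3,20,20,20] mem=[0,0,0,20]
After op 7 (/): stack=[3,20,1] mem=[0,0,0,20]
After op 8 (-): stack=[3,19] mem=[0,0,0,20]
After op 9 (dup): stack=[3,19,19] mem=[0,0,0,20]
After op 10 (STO M0): stack=[3,19] mem=[19,0,0,20]
After op 11 (+): stack=[22] mem=[19,0,0,20]
After op 12 (push 19): stack=[22,19] mem=[19,0,0,20]
After op 13 (swap): stack=[19,22] mem=[19,0,0,20]

[19, 22]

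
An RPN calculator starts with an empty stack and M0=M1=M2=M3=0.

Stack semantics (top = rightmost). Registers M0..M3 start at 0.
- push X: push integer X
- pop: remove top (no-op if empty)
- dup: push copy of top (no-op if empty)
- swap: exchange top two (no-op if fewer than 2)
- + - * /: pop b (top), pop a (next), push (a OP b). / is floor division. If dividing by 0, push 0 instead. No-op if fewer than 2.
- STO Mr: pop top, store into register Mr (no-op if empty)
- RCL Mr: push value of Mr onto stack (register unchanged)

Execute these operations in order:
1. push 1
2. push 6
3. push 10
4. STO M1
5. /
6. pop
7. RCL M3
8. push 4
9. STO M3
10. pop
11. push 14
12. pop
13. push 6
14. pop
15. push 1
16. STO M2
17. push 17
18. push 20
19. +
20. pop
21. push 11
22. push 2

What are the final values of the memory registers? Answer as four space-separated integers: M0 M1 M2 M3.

After op 1 (push 1): stack=[1] mem=[0,0,0,0]
After op 2 (push 6): stack=[1,6] mem=[0,0,0,0]
After op 3 (push 10): stack=[1,6,10] mem=[0,0,0,0]
After op 4 (STO M1): stack=[1,6] mem=[0,10,0,0]
After op 5 (/): stack=[0] mem=[0,10,0,0]
After op 6 (pop): stack=[empty] mem=[0,10,0,0]
After op 7 (RCL M3): stack=[0] mem=[0,10,0,0]
After op 8 (push 4): stack=[0,4] mem=[0,10,0,0]
After op 9 (STO M3): stack=[0] mem=[0,10,0,4]
After op 10 (pop): stack=[empty] mem=[0,10,0,4]
After op 11 (push 14): stack=[14] mem=[0,10,0,4]
After op 12 (pop): stack=[empty] mem=[0,10,0,4]
After op 13 (push 6): stack=[6] mem=[0,10,0,4]
After op 14 (pop): stack=[empty] mem=[0,10,0,4]
After op 15 (push 1): stack=[1] mem=[0,10,0,4]
After op 16 (STO M2): stack=[empty] mem=[0,10,1,4]
After op 17 (push 17): stack=[17] mem=[0,10,1,4]
After op 18 (push 20): stack=[17,20] mem=[0,10,1,4]
After op 19 (+): stack=[37] mem=[0,10,1,4]
After op 20 (pop): stack=[empty] mem=[0,10,1,4]
After op 21 (push 11): stack=[11] mem=[0,10,1,4]
After op 22 (push 2): stack=[11,2] mem=[0,10,1,4]

Answer: 0 10 1 4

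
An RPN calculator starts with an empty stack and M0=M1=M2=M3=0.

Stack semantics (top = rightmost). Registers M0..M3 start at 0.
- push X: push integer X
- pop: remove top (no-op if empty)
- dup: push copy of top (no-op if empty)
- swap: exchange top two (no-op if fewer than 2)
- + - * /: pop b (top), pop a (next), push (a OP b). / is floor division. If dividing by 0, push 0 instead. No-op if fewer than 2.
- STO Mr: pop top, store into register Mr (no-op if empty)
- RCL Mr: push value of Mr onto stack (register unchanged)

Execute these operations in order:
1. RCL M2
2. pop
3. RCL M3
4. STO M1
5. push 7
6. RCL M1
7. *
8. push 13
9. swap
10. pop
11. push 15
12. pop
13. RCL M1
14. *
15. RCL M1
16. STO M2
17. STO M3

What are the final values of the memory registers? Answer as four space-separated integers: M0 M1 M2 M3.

Answer: 0 0 0 0

Derivation:
After op 1 (RCL M2): stack=[0] mem=[0,0,0,0]
After op 2 (pop): stack=[empty] mem=[0,0,0,0]
After op 3 (RCL M3): stack=[0] mem=[0,0,0,0]
After op 4 (STO M1): stack=[empty] mem=[0,0,0,0]
After op 5 (push 7): stack=[7] mem=[0,0,0,0]
After op 6 (RCL M1): stack=[7,0] mem=[0,0,0,0]
After op 7 (*): stack=[0] mem=[0,0,0,0]
After op 8 (push 13): stack=[0,13] mem=[0,0,0,0]
After op 9 (swap): stack=[13,0] mem=[0,0,0,0]
After op 10 (pop): stack=[13] mem=[0,0,0,0]
After op 11 (push 15): stack=[13,15] mem=[0,0,0,0]
After op 12 (pop): stack=[13] mem=[0,0,0,0]
After op 13 (RCL M1): stack=[13,0] mem=[0,0,0,0]
After op 14 (*): stack=[0] mem=[0,0,0,0]
After op 15 (RCL M1): stack=[0,0] mem=[0,0,0,0]
After op 16 (STO M2): stack=[0] mem=[0,0,0,0]
After op 17 (STO M3): stack=[empty] mem=[0,0,0,0]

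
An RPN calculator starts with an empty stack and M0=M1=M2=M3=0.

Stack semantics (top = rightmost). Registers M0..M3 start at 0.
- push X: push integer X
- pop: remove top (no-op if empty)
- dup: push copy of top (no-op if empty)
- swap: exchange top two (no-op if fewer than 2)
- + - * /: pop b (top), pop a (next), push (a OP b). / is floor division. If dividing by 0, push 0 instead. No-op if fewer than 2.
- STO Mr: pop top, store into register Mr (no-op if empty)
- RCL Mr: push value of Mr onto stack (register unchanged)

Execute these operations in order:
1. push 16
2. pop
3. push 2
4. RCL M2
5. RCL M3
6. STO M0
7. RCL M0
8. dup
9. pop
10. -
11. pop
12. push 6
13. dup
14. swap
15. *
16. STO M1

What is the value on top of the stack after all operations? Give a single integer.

Answer: 2

Derivation:
After op 1 (push 16): stack=[16] mem=[0,0,0,0]
After op 2 (pop): stack=[empty] mem=[0,0,0,0]
After op 3 (push 2): stack=[2] mem=[0,0,0,0]
After op 4 (RCL M2): stack=[2,0] mem=[0,0,0,0]
After op 5 (RCL M3): stack=[2,0,0] mem=[0,0,0,0]
After op 6 (STO M0): stack=[2,0] mem=[0,0,0,0]
After op 7 (RCL M0): stack=[2,0,0] mem=[0,0,0,0]
After op 8 (dup): stack=[2,0,0,0] mem=[0,0,0,0]
After op 9 (pop): stack=[2,0,0] mem=[0,0,0,0]
After op 10 (-): stack=[2,0] mem=[0,0,0,0]
After op 11 (pop): stack=[2] mem=[0,0,0,0]
After op 12 (push 6): stack=[2,6] mem=[0,0,0,0]
After op 13 (dup): stack=[2,6,6] mem=[0,0,0,0]
After op 14 (swap): stack=[2,6,6] mem=[0,0,0,0]
After op 15 (*): stack=[2,36] mem=[0,0,0,0]
After op 16 (STO M1): stack=[2] mem=[0,36,0,0]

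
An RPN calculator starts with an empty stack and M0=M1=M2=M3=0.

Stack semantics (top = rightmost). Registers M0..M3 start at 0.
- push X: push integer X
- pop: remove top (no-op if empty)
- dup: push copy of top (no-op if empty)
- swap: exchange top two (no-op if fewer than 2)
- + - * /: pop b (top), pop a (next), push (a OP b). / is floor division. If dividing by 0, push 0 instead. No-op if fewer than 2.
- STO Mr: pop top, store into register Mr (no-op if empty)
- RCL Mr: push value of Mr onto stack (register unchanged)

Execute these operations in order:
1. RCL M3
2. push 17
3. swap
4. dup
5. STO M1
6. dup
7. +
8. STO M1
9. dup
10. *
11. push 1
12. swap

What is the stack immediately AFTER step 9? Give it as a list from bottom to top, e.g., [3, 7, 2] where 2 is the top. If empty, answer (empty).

After op 1 (RCL M3): stack=[0] mem=[0,0,0,0]
After op 2 (push 17): stack=[0,17] mem=[0,0,0,0]
After op 3 (swap): stack=[17,0] mem=[0,0,0,0]
After op 4 (dup): stack=[17,0,0] mem=[0,0,0,0]
After op 5 (STO M1): stack=[17,0] mem=[0,0,0,0]
After op 6 (dup): stack=[17,0,0] mem=[0,0,0,0]
After op 7 (+): stack=[17,0] mem=[0,0,0,0]
After op 8 (STO M1): stack=[17] mem=[0,0,0,0]
After op 9 (dup): stack=[17,17] mem=[0,0,0,0]

[17, 17]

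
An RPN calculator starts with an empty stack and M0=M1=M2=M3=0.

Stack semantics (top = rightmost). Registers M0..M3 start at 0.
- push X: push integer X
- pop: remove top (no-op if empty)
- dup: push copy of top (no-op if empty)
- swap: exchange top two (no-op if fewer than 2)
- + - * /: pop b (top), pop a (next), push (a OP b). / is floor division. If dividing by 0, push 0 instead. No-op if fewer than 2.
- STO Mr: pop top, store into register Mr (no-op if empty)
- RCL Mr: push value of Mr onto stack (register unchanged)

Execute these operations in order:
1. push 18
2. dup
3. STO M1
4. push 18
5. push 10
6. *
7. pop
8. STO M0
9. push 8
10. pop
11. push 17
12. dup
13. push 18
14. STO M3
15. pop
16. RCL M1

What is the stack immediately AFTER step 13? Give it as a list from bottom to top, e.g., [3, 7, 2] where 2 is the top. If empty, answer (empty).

After op 1 (push 18): stack=[18] mem=[0,0,0,0]
After op 2 (dup): stack=[18,18] mem=[0,0,0,0]
After op 3 (STO M1): stack=[18] mem=[0,18,0,0]
After op 4 (push 18): stack=[18,18] mem=[0,18,0,0]
After op 5 (push 10): stack=[18,18,10] mem=[0,18,0,0]
After op 6 (*): stack=[18,180] mem=[0,18,0,0]
After op 7 (pop): stack=[18] mem=[0,18,0,0]
After op 8 (STO M0): stack=[empty] mem=[18,18,0,0]
After op 9 (push 8): stack=[8] mem=[18,18,0,0]
After op 10 (pop): stack=[empty] mem=[18,18,0,0]
After op 11 (push 17): stack=[17] mem=[18,18,0,0]
After op 12 (dup): stack=[17,17] mem=[18,18,0,0]
After op 13 (push 18): stack=[17,17,18] mem=[18,18,0,0]

[17, 17, 18]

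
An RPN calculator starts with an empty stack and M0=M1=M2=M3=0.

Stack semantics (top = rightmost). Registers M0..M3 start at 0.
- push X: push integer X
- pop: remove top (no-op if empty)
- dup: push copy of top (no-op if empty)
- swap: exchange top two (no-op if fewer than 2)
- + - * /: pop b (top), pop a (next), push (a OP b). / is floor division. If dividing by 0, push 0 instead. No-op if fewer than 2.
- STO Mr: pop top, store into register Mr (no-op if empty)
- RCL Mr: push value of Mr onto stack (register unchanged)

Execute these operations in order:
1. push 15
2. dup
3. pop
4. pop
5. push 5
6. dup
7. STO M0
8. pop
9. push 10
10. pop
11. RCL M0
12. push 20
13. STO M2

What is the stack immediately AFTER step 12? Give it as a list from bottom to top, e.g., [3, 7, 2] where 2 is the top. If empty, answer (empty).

After op 1 (push 15): stack=[15] mem=[0,0,0,0]
After op 2 (dup): stack=[15,15] mem=[0,0,0,0]
After op 3 (pop): stack=[15] mem=[0,0,0,0]
After op 4 (pop): stack=[empty] mem=[0,0,0,0]
After op 5 (push 5): stack=[5] mem=[0,0,0,0]
After op 6 (dup): stack=[5,5] mem=[0,0,0,0]
After op 7 (STO M0): stack=[5] mem=[5,0,0,0]
After op 8 (pop): stack=[empty] mem=[5,0,0,0]
After op 9 (push 10): stack=[10] mem=[5,0,0,0]
After op 10 (pop): stack=[empty] mem=[5,0,0,0]
After op 11 (RCL M0): stack=[5] mem=[5,0,0,0]
After op 12 (push 20): stack=[5,20] mem=[5,0,0,0]

[5, 20]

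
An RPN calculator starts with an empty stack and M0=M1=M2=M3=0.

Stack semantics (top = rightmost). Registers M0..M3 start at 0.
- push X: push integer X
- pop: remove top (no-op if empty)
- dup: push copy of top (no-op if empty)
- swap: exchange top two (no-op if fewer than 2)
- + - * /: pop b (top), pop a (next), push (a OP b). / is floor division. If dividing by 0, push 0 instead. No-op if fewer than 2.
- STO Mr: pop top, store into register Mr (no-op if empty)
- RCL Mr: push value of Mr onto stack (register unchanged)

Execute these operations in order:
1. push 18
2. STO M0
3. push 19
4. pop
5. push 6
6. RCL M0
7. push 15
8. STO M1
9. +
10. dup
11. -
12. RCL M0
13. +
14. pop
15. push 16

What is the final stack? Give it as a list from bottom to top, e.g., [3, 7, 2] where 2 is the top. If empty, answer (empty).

After op 1 (push 18): stack=[18] mem=[0,0,0,0]
After op 2 (STO M0): stack=[empty] mem=[18,0,0,0]
After op 3 (push 19): stack=[19] mem=[18,0,0,0]
After op 4 (pop): stack=[empty] mem=[18,0,0,0]
After op 5 (push 6): stack=[6] mem=[18,0,0,0]
After op 6 (RCL M0): stack=[6,18] mem=[18,0,0,0]
After op 7 (push 15): stack=[6,18,15] mem=[18,0,0,0]
After op 8 (STO M1): stack=[6,18] mem=[18,15,0,0]
After op 9 (+): stack=[24] mem=[18,15,0,0]
After op 10 (dup): stack=[24,24] mem=[18,15,0,0]
After op 11 (-): stack=[0] mem=[18,15,0,0]
After op 12 (RCL M0): stack=[0,18] mem=[18,15,0,0]
After op 13 (+): stack=[18] mem=[18,15,0,0]
After op 14 (pop): stack=[empty] mem=[18,15,0,0]
After op 15 (push 16): stack=[16] mem=[18,15,0,0]

Answer: [16]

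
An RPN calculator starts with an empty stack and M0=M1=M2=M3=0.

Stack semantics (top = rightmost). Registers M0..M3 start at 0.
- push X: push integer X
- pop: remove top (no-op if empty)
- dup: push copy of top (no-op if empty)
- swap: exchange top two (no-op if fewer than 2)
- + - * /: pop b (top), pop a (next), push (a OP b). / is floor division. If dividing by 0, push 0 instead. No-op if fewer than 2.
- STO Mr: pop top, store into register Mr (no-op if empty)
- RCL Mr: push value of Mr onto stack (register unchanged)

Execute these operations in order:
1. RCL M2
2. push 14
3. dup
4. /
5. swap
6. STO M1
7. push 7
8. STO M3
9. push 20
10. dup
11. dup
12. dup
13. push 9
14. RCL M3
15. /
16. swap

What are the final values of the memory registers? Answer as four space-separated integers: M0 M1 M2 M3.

After op 1 (RCL M2): stack=[0] mem=[0,0,0,0]
After op 2 (push 14): stack=[0,14] mem=[0,0,0,0]
After op 3 (dup): stack=[0,14,14] mem=[0,0,0,0]
After op 4 (/): stack=[0,1] mem=[0,0,0,0]
After op 5 (swap): stack=[1,0] mem=[0,0,0,0]
After op 6 (STO M1): stack=[1] mem=[0,0,0,0]
After op 7 (push 7): stack=[1,7] mem=[0,0,0,0]
After op 8 (STO M3): stack=[1] mem=[0,0,0,7]
After op 9 (push 20): stack=[1,20] mem=[0,0,0,7]
After op 10 (dup): stack=[1,20,20] mem=[0,0,0,7]
After op 11 (dup): stack=[1,20,20,20] mem=[0,0,0,7]
After op 12 (dup): stack=[1,20,20,20,20] mem=[0,0,0,7]
After op 13 (push 9): stack=[1,20,20,20,20,9] mem=[0,0,0,7]
After op 14 (RCL M3): stack=[1,20,20,20,20,9,7] mem=[0,0,0,7]
After op 15 (/): stack=[1,20,20,20,20,1] mem=[0,0,0,7]
After op 16 (swap): stack=[1,20,20,20,1,20] mem=[0,0,0,7]

Answer: 0 0 0 7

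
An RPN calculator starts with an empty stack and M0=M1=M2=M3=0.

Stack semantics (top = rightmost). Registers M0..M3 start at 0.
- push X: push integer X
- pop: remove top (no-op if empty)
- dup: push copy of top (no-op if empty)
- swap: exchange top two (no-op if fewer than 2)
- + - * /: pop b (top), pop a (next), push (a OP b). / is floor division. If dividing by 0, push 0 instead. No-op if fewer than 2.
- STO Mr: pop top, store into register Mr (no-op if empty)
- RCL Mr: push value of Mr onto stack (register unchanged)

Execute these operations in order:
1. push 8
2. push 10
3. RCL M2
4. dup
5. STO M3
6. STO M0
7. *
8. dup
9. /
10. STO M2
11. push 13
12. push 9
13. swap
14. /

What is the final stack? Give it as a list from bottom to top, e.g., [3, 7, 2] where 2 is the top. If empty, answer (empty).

Answer: [0]

Derivation:
After op 1 (push 8): stack=[8] mem=[0,0,0,0]
After op 2 (push 10): stack=[8,10] mem=[0,0,0,0]
After op 3 (RCL M2): stack=[8,10,0] mem=[0,0,0,0]
After op 4 (dup): stack=[8,10,0,0] mem=[0,0,0,0]
After op 5 (STO M3): stack=[8,10,0] mem=[0,0,0,0]
After op 6 (STO M0): stack=[8,10] mem=[0,0,0,0]
After op 7 (*): stack=[80] mem=[0,0,0,0]
After op 8 (dup): stack=[80,80] mem=[0,0,0,0]
After op 9 (/): stack=[1] mem=[0,0,0,0]
After op 10 (STO M2): stack=[empty] mem=[0,0,1,0]
After op 11 (push 13): stack=[13] mem=[0,0,1,0]
After op 12 (push 9): stack=[13,9] mem=[0,0,1,0]
After op 13 (swap): stack=[9,13] mem=[0,0,1,0]
After op 14 (/): stack=[0] mem=[0,0,1,0]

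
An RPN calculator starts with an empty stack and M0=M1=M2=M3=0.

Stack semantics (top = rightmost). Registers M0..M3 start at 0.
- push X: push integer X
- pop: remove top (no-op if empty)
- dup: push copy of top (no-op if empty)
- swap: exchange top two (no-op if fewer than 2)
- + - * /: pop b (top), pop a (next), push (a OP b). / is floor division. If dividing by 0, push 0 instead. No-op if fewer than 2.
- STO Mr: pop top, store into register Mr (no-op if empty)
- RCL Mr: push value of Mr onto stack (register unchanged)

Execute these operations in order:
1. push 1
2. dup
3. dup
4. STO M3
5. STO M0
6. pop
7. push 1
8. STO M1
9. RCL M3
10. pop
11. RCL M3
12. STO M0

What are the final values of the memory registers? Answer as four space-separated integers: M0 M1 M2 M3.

Answer: 1 1 0 1

Derivation:
After op 1 (push 1): stack=[1] mem=[0,0,0,0]
After op 2 (dup): stack=[1,1] mem=[0,0,0,0]
After op 3 (dup): stack=[1,1,1] mem=[0,0,0,0]
After op 4 (STO M3): stack=[1,1] mem=[0,0,0,1]
After op 5 (STO M0): stack=[1] mem=[1,0,0,1]
After op 6 (pop): stack=[empty] mem=[1,0,0,1]
After op 7 (push 1): stack=[1] mem=[1,0,0,1]
After op 8 (STO M1): stack=[empty] mem=[1,1,0,1]
After op 9 (RCL M3): stack=[1] mem=[1,1,0,1]
After op 10 (pop): stack=[empty] mem=[1,1,0,1]
After op 11 (RCL M3): stack=[1] mem=[1,1,0,1]
After op 12 (STO M0): stack=[empty] mem=[1,1,0,1]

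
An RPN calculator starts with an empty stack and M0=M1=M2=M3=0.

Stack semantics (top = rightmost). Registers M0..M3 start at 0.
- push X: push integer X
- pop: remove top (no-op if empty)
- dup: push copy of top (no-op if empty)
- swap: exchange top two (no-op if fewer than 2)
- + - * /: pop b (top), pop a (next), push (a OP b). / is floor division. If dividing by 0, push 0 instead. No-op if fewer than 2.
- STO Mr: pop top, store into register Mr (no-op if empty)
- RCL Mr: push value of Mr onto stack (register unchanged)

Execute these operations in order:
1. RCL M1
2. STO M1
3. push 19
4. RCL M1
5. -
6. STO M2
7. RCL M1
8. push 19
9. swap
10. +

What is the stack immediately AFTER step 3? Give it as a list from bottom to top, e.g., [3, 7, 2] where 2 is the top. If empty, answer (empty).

After op 1 (RCL M1): stack=[0] mem=[0,0,0,0]
After op 2 (STO M1): stack=[empty] mem=[0,0,0,0]
After op 3 (push 19): stack=[19] mem=[0,0,0,0]

[19]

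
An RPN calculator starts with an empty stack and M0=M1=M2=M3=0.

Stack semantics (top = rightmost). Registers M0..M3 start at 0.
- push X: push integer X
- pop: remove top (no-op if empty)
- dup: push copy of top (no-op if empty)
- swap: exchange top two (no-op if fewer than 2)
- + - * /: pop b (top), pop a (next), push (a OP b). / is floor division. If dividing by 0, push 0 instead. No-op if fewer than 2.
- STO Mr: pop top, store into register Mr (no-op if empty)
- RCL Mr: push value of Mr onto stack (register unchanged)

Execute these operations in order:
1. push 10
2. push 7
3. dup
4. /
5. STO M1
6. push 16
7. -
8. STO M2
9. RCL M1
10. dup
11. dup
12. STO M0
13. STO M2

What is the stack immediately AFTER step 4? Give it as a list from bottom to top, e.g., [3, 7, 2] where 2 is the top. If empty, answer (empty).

After op 1 (push 10): stack=[10] mem=[0,0,0,0]
After op 2 (push 7): stack=[10,7] mem=[0,0,0,0]
After op 3 (dup): stack=[10,7,7] mem=[0,0,0,0]
After op 4 (/): stack=[10,1] mem=[0,0,0,0]

[10, 1]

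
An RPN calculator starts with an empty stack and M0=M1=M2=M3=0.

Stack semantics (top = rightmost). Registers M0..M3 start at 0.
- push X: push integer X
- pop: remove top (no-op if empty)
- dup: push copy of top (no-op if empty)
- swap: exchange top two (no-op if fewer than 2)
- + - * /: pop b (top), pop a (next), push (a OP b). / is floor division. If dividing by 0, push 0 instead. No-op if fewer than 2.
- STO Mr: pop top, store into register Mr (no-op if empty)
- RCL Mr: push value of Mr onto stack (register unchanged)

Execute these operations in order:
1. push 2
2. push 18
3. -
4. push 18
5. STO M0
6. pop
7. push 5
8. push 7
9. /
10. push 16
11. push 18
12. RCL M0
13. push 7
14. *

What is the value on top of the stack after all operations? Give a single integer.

After op 1 (push 2): stack=[2] mem=[0,0,0,0]
After op 2 (push 18): stack=[2,18] mem=[0,0,0,0]
After op 3 (-): stack=[-16] mem=[0,0,0,0]
After op 4 (push 18): stack=[-16,18] mem=[0,0,0,0]
After op 5 (STO M0): stack=[-16] mem=[18,0,0,0]
After op 6 (pop): stack=[empty] mem=[18,0,0,0]
After op 7 (push 5): stack=[5] mem=[18,0,0,0]
After op 8 (push 7): stack=[5,7] mem=[18,0,0,0]
After op 9 (/): stack=[0] mem=[18,0,0,0]
After op 10 (push 16): stack=[0,16] mem=[18,0,0,0]
After op 11 (push 18): stack=[0,16,18] mem=[18,0,0,0]
After op 12 (RCL M0): stack=[0,16,18,18] mem=[18,0,0,0]
After op 13 (push 7): stack=[0,16,18,18,7] mem=[18,0,0,0]
After op 14 (*): stack=[0,16,18,126] mem=[18,0,0,0]

Answer: 126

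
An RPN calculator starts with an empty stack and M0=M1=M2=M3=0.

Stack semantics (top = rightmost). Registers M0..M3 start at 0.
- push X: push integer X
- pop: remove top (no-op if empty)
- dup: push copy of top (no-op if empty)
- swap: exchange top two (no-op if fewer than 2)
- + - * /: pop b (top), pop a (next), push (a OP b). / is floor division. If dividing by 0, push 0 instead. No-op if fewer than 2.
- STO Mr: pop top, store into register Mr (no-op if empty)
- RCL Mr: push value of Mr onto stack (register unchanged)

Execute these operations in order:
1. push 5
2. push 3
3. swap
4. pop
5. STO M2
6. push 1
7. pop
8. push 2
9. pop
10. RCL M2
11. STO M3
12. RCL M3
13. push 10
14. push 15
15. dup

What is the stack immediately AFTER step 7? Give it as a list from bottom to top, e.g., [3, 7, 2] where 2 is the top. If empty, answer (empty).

After op 1 (push 5): stack=[5] mem=[0,0,0,0]
After op 2 (push 3): stack=[5,3] mem=[0,0,0,0]
After op 3 (swap): stack=[3,5] mem=[0,0,0,0]
After op 4 (pop): stack=[3] mem=[0,0,0,0]
After op 5 (STO M2): stack=[empty] mem=[0,0,3,0]
After op 6 (push 1): stack=[1] mem=[0,0,3,0]
After op 7 (pop): stack=[empty] mem=[0,0,3,0]

(empty)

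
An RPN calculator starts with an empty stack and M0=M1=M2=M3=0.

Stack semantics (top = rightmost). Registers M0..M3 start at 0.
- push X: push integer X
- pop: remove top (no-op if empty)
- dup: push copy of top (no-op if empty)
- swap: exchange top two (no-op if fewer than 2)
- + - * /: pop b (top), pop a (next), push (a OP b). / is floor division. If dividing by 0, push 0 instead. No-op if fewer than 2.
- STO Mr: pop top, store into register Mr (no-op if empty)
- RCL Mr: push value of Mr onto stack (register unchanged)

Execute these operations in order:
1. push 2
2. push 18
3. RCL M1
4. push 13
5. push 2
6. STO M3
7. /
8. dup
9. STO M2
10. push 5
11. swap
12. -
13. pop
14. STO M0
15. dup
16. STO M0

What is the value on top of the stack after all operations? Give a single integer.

After op 1 (push 2): stack=[2] mem=[0,0,0,0]
After op 2 (push 18): stack=[2,18] mem=[0,0,0,0]
After op 3 (RCL M1): stack=[2,18,0] mem=[0,0,0,0]
After op 4 (push 13): stack=[2,18,0,13] mem=[0,0,0,0]
After op 5 (push 2): stack=[2,18,0,13,2] mem=[0,0,0,0]
After op 6 (STO M3): stack=[2,18,0,13] mem=[0,0,0,2]
After op 7 (/): stack=[2,18,0] mem=[0,0,0,2]
After op 8 (dup): stack=[2,18,0,0] mem=[0,0,0,2]
After op 9 (STO M2): stack=[2,18,0] mem=[0,0,0,2]
After op 10 (push 5): stack=[2,18,0,5] mem=[0,0,0,2]
After op 11 (swap): stack=[2,18,5,0] mem=[0,0,0,2]
After op 12 (-): stack=[2,18,5] mem=[0,0,0,2]
After op 13 (pop): stack=[2,18] mem=[0,0,0,2]
After op 14 (STO M0): stack=[2] mem=[18,0,0,2]
After op 15 (dup): stack=[2,2] mem=[18,0,0,2]
After op 16 (STO M0): stack=[2] mem=[2,0,0,2]

Answer: 2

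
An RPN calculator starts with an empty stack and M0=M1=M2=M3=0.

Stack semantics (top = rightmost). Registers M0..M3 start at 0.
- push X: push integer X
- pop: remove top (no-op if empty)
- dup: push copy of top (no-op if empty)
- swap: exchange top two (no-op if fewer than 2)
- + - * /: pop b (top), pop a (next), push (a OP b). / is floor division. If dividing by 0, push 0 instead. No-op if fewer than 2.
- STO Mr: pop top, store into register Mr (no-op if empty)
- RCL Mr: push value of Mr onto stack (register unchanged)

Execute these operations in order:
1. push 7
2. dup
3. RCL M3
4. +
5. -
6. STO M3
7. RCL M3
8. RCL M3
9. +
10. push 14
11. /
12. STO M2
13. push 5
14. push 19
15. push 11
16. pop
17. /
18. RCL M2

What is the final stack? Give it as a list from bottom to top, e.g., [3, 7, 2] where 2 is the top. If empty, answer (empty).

Answer: [0, 0]

Derivation:
After op 1 (push 7): stack=[7] mem=[0,0,0,0]
After op 2 (dup): stack=[7,7] mem=[0,0,0,0]
After op 3 (RCL M3): stack=[7,7,0] mem=[0,0,0,0]
After op 4 (+): stack=[7,7] mem=[0,0,0,0]
After op 5 (-): stack=[0] mem=[0,0,0,0]
After op 6 (STO M3): stack=[empty] mem=[0,0,0,0]
After op 7 (RCL M3): stack=[0] mem=[0,0,0,0]
After op 8 (RCL M3): stack=[0,0] mem=[0,0,0,0]
After op 9 (+): stack=[0] mem=[0,0,0,0]
After op 10 (push 14): stack=[0,14] mem=[0,0,0,0]
After op 11 (/): stack=[0] mem=[0,0,0,0]
After op 12 (STO M2): stack=[empty] mem=[0,0,0,0]
After op 13 (push 5): stack=[5] mem=[0,0,0,0]
After op 14 (push 19): stack=[5,19] mem=[0,0,0,0]
After op 15 (push 11): stack=[5,19,11] mem=[0,0,0,0]
After op 16 (pop): stack=[5,19] mem=[0,0,0,0]
After op 17 (/): stack=[0] mem=[0,0,0,0]
After op 18 (RCL M2): stack=[0,0] mem=[0,0,0,0]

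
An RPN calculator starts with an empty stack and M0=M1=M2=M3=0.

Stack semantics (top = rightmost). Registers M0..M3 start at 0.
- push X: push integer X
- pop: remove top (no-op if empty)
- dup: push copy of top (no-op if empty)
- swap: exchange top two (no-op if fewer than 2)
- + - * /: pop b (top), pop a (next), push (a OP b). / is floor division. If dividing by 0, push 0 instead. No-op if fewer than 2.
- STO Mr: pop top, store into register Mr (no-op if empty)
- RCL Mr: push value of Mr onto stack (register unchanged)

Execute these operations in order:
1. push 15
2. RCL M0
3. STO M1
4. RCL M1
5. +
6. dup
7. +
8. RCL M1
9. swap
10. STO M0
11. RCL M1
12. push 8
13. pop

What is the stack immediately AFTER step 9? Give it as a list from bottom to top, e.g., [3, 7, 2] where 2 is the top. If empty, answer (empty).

After op 1 (push 15): stack=[15] mem=[0,0,0,0]
After op 2 (RCL M0): stack=[15,0] mem=[0,0,0,0]
After op 3 (STO M1): stack=[15] mem=[0,0,0,0]
After op 4 (RCL M1): stack=[15,0] mem=[0,0,0,0]
After op 5 (+): stack=[15] mem=[0,0,0,0]
After op 6 (dup): stack=[15,15] mem=[0,0,0,0]
After op 7 (+): stack=[30] mem=[0,0,0,0]
After op 8 (RCL M1): stack=[30,0] mem=[0,0,0,0]
After op 9 (swap): stack=[0,30] mem=[0,0,0,0]

[0, 30]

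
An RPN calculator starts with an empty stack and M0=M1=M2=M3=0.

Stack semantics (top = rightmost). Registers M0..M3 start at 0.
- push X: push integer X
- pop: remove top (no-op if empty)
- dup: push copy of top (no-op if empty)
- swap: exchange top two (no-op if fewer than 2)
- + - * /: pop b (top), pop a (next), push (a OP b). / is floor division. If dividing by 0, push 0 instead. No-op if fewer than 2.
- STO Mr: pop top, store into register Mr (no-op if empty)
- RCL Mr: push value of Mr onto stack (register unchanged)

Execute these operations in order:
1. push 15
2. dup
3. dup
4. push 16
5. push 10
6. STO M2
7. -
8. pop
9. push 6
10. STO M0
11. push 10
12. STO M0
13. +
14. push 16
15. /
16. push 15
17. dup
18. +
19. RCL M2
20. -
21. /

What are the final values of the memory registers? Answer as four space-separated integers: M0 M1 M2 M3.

Answer: 10 0 10 0

Derivation:
After op 1 (push 15): stack=[15] mem=[0,0,0,0]
After op 2 (dup): stack=[15,15] mem=[0,0,0,0]
After op 3 (dup): stack=[15,15,15] mem=[0,0,0,0]
After op 4 (push 16): stack=[15,15,15,16] mem=[0,0,0,0]
After op 5 (push 10): stack=[15,15,15,16,10] mem=[0,0,0,0]
After op 6 (STO M2): stack=[15,15,15,16] mem=[0,0,10,0]
After op 7 (-): stack=[15,15,-1] mem=[0,0,10,0]
After op 8 (pop): stack=[15,15] mem=[0,0,10,0]
After op 9 (push 6): stack=[15,15,6] mem=[0,0,10,0]
After op 10 (STO M0): stack=[15,15] mem=[6,0,10,0]
After op 11 (push 10): stack=[15,15,10] mem=[6,0,10,0]
After op 12 (STO M0): stack=[15,15] mem=[10,0,10,0]
After op 13 (+): stack=[30] mem=[10,0,10,0]
After op 14 (push 16): stack=[30,16] mem=[10,0,10,0]
After op 15 (/): stack=[1] mem=[10,0,10,0]
After op 16 (push 15): stack=[1,15] mem=[10,0,10,0]
After op 17 (dup): stack=[1,15,15] mem=[10,0,10,0]
After op 18 (+): stack=[1,30] mem=[10,0,10,0]
After op 19 (RCL M2): stack=[1,30,10] mem=[10,0,10,0]
After op 20 (-): stack=[1,20] mem=[10,0,10,0]
After op 21 (/): stack=[0] mem=[10,0,10,0]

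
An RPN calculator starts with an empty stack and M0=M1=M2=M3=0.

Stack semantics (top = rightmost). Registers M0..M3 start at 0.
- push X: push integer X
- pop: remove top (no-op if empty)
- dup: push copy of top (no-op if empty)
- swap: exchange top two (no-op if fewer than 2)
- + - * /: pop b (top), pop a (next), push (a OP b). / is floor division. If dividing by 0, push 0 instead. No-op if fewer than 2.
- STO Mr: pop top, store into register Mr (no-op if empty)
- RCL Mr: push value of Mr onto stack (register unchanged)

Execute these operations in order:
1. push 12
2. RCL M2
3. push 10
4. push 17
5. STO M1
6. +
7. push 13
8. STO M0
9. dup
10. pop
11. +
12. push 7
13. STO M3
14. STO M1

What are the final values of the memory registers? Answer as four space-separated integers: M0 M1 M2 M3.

Answer: 13 22 0 7

Derivation:
After op 1 (push 12): stack=[12] mem=[0,0,0,0]
After op 2 (RCL M2): stack=[12,0] mem=[0,0,0,0]
After op 3 (push 10): stack=[12,0,10] mem=[0,0,0,0]
After op 4 (push 17): stack=[12,0,10,17] mem=[0,0,0,0]
After op 5 (STO M1): stack=[12,0,10] mem=[0,17,0,0]
After op 6 (+): stack=[12,10] mem=[0,17,0,0]
After op 7 (push 13): stack=[12,10,13] mem=[0,17,0,0]
After op 8 (STO M0): stack=[12,10] mem=[13,17,0,0]
After op 9 (dup): stack=[12,10,10] mem=[13,17,0,0]
After op 10 (pop): stack=[12,10] mem=[13,17,0,0]
After op 11 (+): stack=[22] mem=[13,17,0,0]
After op 12 (push 7): stack=[22,7] mem=[13,17,0,0]
After op 13 (STO M3): stack=[22] mem=[13,17,0,7]
After op 14 (STO M1): stack=[empty] mem=[13,22,0,7]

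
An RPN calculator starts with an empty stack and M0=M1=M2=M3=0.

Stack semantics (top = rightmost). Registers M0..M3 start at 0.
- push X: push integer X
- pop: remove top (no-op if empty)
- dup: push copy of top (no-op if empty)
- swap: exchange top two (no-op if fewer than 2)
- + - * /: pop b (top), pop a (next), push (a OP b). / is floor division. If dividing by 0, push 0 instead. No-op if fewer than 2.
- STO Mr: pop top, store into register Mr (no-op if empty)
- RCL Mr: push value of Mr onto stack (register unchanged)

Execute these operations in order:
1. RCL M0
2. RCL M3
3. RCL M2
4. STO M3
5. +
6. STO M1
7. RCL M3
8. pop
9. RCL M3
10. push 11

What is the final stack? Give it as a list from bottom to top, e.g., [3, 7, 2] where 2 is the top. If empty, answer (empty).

Answer: [0, 11]

Derivation:
After op 1 (RCL M0): stack=[0] mem=[0,0,0,0]
After op 2 (RCL M3): stack=[0,0] mem=[0,0,0,0]
After op 3 (RCL M2): stack=[0,0,0] mem=[0,0,0,0]
After op 4 (STO M3): stack=[0,0] mem=[0,0,0,0]
After op 5 (+): stack=[0] mem=[0,0,0,0]
After op 6 (STO M1): stack=[empty] mem=[0,0,0,0]
After op 7 (RCL M3): stack=[0] mem=[0,0,0,0]
After op 8 (pop): stack=[empty] mem=[0,0,0,0]
After op 9 (RCL M3): stack=[0] mem=[0,0,0,0]
After op 10 (push 11): stack=[0,11] mem=[0,0,0,0]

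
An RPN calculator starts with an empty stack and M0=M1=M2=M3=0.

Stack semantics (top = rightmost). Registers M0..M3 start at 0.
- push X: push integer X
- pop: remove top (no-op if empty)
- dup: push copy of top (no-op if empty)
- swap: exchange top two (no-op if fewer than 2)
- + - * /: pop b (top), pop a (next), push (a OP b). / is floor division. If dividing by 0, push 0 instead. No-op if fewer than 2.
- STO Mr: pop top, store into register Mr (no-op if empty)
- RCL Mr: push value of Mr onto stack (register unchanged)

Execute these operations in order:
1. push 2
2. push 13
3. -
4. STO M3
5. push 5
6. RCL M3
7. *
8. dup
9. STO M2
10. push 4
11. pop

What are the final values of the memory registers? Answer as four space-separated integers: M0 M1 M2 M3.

After op 1 (push 2): stack=[2] mem=[0,0,0,0]
After op 2 (push 13): stack=[2,13] mem=[0,0,0,0]
After op 3 (-): stack=[-11] mem=[0,0,0,0]
After op 4 (STO M3): stack=[empty] mem=[0,0,0,-11]
After op 5 (push 5): stack=[5] mem=[0,0,0,-11]
After op 6 (RCL M3): stack=[5,-11] mem=[0,0,0,-11]
After op 7 (*): stack=[-55] mem=[0,0,0,-11]
After op 8 (dup): stack=[-55,-55] mem=[0,0,0,-11]
After op 9 (STO M2): stack=[-55] mem=[0,0,-55,-11]
After op 10 (push 4): stack=[-55,4] mem=[0,0,-55,-11]
After op 11 (pop): stack=[-55] mem=[0,0,-55,-11]

Answer: 0 0 -55 -11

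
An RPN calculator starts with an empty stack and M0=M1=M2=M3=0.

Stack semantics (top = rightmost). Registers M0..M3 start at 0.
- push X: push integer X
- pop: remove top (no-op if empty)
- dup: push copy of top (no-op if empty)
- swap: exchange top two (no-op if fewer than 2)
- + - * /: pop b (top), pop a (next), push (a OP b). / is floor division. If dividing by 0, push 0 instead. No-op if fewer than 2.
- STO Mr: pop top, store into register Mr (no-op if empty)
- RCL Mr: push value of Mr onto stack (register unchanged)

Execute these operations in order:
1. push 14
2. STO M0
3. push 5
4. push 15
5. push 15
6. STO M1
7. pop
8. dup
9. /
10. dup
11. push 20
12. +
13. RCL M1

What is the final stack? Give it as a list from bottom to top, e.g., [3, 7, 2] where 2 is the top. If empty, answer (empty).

Answer: [1, 21, 15]

Derivation:
After op 1 (push 14): stack=[14] mem=[0,0,0,0]
After op 2 (STO M0): stack=[empty] mem=[14,0,0,0]
After op 3 (push 5): stack=[5] mem=[14,0,0,0]
After op 4 (push 15): stack=[5,15] mem=[14,0,0,0]
After op 5 (push 15): stack=[5,15,15] mem=[14,0,0,0]
After op 6 (STO M1): stack=[5,15] mem=[14,15,0,0]
After op 7 (pop): stack=[5] mem=[14,15,0,0]
After op 8 (dup): stack=[5,5] mem=[14,15,0,0]
After op 9 (/): stack=[1] mem=[14,15,0,0]
After op 10 (dup): stack=[1,1] mem=[14,15,0,0]
After op 11 (push 20): stack=[1,1,20] mem=[14,15,0,0]
After op 12 (+): stack=[1,21] mem=[14,15,0,0]
After op 13 (RCL M1): stack=[1,21,15] mem=[14,15,0,0]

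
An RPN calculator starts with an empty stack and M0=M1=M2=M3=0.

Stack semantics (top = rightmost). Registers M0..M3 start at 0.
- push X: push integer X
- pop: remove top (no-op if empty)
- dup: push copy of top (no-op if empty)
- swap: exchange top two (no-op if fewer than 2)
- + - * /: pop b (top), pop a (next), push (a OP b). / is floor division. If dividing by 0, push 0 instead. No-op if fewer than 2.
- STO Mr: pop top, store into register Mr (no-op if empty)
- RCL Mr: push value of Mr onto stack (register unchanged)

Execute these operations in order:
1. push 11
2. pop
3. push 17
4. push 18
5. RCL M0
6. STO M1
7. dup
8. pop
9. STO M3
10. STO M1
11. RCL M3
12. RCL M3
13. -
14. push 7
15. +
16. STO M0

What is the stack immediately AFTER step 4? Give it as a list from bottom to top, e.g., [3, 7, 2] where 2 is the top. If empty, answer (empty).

After op 1 (push 11): stack=[11] mem=[0,0,0,0]
After op 2 (pop): stack=[empty] mem=[0,0,0,0]
After op 3 (push 17): stack=[17] mem=[0,0,0,0]
After op 4 (push 18): stack=[17,18] mem=[0,0,0,0]

[17, 18]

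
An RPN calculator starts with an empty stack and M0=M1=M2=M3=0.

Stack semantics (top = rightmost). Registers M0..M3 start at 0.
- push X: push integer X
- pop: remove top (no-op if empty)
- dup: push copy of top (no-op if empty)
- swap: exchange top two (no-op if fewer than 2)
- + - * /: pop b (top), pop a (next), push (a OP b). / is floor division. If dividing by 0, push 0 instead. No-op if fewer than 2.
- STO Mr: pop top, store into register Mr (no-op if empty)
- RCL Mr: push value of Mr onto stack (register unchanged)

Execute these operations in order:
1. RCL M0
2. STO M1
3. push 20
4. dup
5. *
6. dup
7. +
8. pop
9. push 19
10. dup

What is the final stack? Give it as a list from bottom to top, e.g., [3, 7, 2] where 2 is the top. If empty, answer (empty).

After op 1 (RCL M0): stack=[0] mem=[0,0,0,0]
After op 2 (STO M1): stack=[empty] mem=[0,0,0,0]
After op 3 (push 20): stack=[20] mem=[0,0,0,0]
After op 4 (dup): stack=[20,20] mem=[0,0,0,0]
After op 5 (*): stack=[400] mem=[0,0,0,0]
After op 6 (dup): stack=[400,400] mem=[0,0,0,0]
After op 7 (+): stack=[800] mem=[0,0,0,0]
After op 8 (pop): stack=[empty] mem=[0,0,0,0]
After op 9 (push 19): stack=[19] mem=[0,0,0,0]
After op 10 (dup): stack=[19,19] mem=[0,0,0,0]

Answer: [19, 19]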